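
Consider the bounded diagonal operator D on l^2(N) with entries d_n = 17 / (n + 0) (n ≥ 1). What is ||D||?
||D|| = 17 (attained at n = 1)

For D diagonal, ||D|| = sup_n |d_n| = sup_n 17/(n + 0). This is positive and strictly decreasing in n, so the supremum is attained at n = 1: d_1 = 17/(1 + 0) = 17. Hence ||D|| = 17.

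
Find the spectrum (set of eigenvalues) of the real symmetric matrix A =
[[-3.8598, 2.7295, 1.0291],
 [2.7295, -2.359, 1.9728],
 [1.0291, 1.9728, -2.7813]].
sigma(A) ≈ {-6, -4, 1}

A is real symmetric, so its spectrum consists of real eigenvalues. Expanding the characteristic polynomial of the displayed matrix gives
  det(λ I - A) = p(λ) = λ^3 + (9)λ^2 + (14)λ + (-24).
Solving p(λ) = 0 yields eigenvalues ≈ -6, -4, 1. (A is shown rounded to 4 decimals, so these recover the underlying integer eigenvalues to within that precision.)
Verification: the trace of A = -9 equals the sum of eigenvalues -9, and det(A) ≈ 24.0000 matches the eigenvalue product 24.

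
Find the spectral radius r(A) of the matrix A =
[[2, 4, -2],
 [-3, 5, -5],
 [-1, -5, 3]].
r(A) ≈ 7.9146

The eigenvalues of A are the roots of its characteristic polynomial. With M = A (coefficients from the trace, the sum of principal 2x2 minors, and det A):
  p(λ) = det(λ I - M) = λ^3 - 10λ^2 + 16λ + 4.
No integer candidate from the rational root theorem (±divisors of 4) is a root, so the roots are irrational. The cubic discriminant is Δ = 13264 > 0, so there are three distinct real roots. p(-1) = -23 and p(0) = 4 have opposite signs, so a root lies in (-1, 0); Newton's method refines it to λ ≈ -0.2193. p(2) = 4 and p(3) = -11 have opposite signs, so a root lies in (2, 3); Newton's method refines it to λ ≈ 2.3047. p(7) = -31 and p(8) = 4 have opposite signs, so a root lies in (7, 8); Newton's method refines it to λ ≈ 7.9146. Check (Vieta): the three roots sum to 10, matching tr M = 10.
Thus the eigenvalues (to 4 decimals) are -0.2193 (modulus 0.2193); 2.3047 (modulus 2.3047); 7.9146 (modulus 7.9146). The spectral radius is the largest modulus: r(A) ≈ 7.9146. (Cross-check: r(A) ≤ ||A||_2 ≈ 10.1225; equality holds whenever A is normal, though it can also hold for some non-normal A.)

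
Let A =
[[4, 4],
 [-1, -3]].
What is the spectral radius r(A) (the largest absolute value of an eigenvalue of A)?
r(A) = (1 + sqrt(33))/2 ≈ 3.3723

The eigenvalues of A are the roots of its characteristic polynomial. With M = A (coefficients from the trace and determinant):
  p(λ) = det(λ I - M) = λ^2 - λ - 8.
For λ^2 - λ - 8 the discriminant is 33. It is nonnegative but not a perfect square, so the roots are real and irrational: λ = (1 ± sqrt(33))/2 ≈ 3.3723, -2.3723.
Thus the eigenvalues (to 4 decimals) are 3.3723 (modulus 3.3723); -2.3723 (modulus 2.3723). The spectral radius is the largest modulus: r(A) = (1 + sqrt(33))/2 ≈ 3.3723. (Cross-check: r(A) ≤ ||A||_2 ≈ 6.3574; equality holds whenever A is normal, though it can also hold for some non-normal A.)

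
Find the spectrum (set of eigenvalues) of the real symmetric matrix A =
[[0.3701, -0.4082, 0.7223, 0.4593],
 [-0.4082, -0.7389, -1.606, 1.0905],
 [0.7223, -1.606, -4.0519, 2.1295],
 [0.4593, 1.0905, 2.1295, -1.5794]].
sigma(A) ≈ {-6, -1, 0, 1}

A is real symmetric, so its spectrum consists of real eigenvalues. Expanding the characteristic polynomial of the displayed matrix gives
  det(λ I - A) = p(λ) = λ^4 + (6)λ^3 + (-1)λ^2 + (-6)λ + (0).
Solving p(λ) = 0 yields eigenvalues ≈ -6, -1, 0, 1. (A is shown rounded to 4 decimals, so these recover the underlying integer eigenvalues to within that precision.)
Verification: the trace of A = -6 equals the sum of eigenvalues -6, and det(A) ≈ -0.0001 matches the eigenvalue product 0.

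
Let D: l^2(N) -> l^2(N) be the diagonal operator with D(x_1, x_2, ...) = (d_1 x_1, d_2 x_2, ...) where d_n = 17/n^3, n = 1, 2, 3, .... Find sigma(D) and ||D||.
sigma(D) = {17/n^3 : n ≥ 1} ∪ {0}; ||D|| = 17

A bounded diagonal operator on l^2 with diagonal entries d_n has spectrum equal to the closure of {d_n : n ≥ 1}: every d_n is an eigenvalue (with eigenvector e_n), so {d_n} ⊂ sigma(D); the spectrum is closed, so its closure is too; and for lambda not in the closure, (D - lambda I) has bounded inverse (the diagonal entries 1/(d_n - lambda) are bounded). For our sequence d_n = 17/n^3, n = 1, 2, 3, ...:
  - {d_n} = {17/n^3 : n ≥ 1}; the only limit point is 0
  - closure = {17/n^3 : n ≥ 1} ∪ {0}
For the norm: a diagonal operator has ||D|| = sup_n |d_n|. Here d_n = 17/n^3 is positive and decreasing, so sup_n |d_n| = d_1 = 17. So ||D|| = 17.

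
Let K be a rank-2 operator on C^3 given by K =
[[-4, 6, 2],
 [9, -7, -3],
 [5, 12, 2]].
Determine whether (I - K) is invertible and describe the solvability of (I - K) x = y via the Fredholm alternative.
(I - K) is invertible (det(I - K) = -12 ≠ 0), so for every y in C^3 the equation (I - K) x = y has a unique solution.

K has rank 2 and factors as K = U V^T = u1 v1^T + u2 v2^T with u1 = (-2, 3, -2), v1 = (2, -3, -1), u2 = (0, 1, 3), v2 = (3, 2, 0) (multiplying out reproduces the displayed K). The nonzero eigenvalues of U V^T coincide with those of the 2 x 2 matrix G = V^T U = [[v1·u1, v1·u2], [v2·u1, v2·u2]] = [[-11, -6], [0, 2]], and by the Sylvester determinant identity det(I_3 - U V^T) = det(I_2 - V^T U) = det([[12, 6], [0, -1]]) = (12)(-1) - (6)(0) = -12. (Direct check: I - K =
[[5, -6, -2],
 [-9, 8, 3],
 [-5, -12, -1]]
has determinant -12.) The finite-dimensional Fredholm alternative says: either (I - K) is invertible, or ker(I - K) ≠ {0} and then range(I - K) = ker((I - K)^*)^⊥, with dim ker(I - K) = dim ker((I - K)^*). Since det(I - K) ≠ 0, 1 is not an eigenvalue of K and ker(I - K) = {0}, so we are in the first case: for every y there is a unique x = (I - K)^(-1) y. (Explicitly, by the Woodbury identity, (I - U V^T)^(-1) = I + U (I_2 - G)^(-1) V^T.)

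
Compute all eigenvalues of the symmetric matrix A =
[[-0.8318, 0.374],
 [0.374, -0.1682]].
sigma(A) ≈ {-1, 0}

A is real symmetric, so its spectrum consists of real eigenvalues. Expanding the characteristic polynomial of the displayed matrix gives
  det(λ I - A) = p(λ) = λ^2 + (1)λ + (0).
Solving p(λ) = 0 yields eigenvalues ≈ -1, 0. (A is shown rounded to 4 decimals, so these recover the underlying integer eigenvalues to within that precision.)
Verification: the trace of A = -1 equals the sum of eigenvalues -1, and det(A) ≈ 0.0000 matches the eigenvalue product 0.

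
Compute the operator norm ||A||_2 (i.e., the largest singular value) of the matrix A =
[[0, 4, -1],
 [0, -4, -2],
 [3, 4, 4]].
||A||_2 ≈ 7.9689 (= sqrt(largest eigenvalue of A^T A))

||A||_2 = sigma_max(A) = sqrt(lambda_max(A^T A)). Form the symmetric matrix M = A^T A =
[[9, 12, 12],
 [12, 48, 20],
 [12, 20, 21]].
Its characteristic polynomial (trace, sum of principal 2x2 minors, determinant of M give the coefficients) is
  p(λ) = det(λ I - M) = λ^3 - 78λ^2 + 941λ - 1296.
No integer candidate from the rational root theorem (±divisors of 1296) is a root, so the roots are irrational. The cubic discriminant is Δ = 1261117264 > 0, so there are three distinct real roots. p(1) = -432 and p(2) = 282 have opposite signs, so a root lies in (1, 2); Newton's method refines it to λ ≈ 1.58. p(12) = 492 and p(13) = -48 have opposite signs, so a root lies in (12, 13); Newton's method refines it to λ ≈ 12.9168. p(63) = -1548 and p(64) = 1584 have opposite signs, so a root lies in (63, 64); Newton's method refines it to λ ≈ 63.5032. Check (Vieta): the three roots sum to 78, matching tr M = 78.
So the eigenvalues of A^T A are ≈ 1.58, 12.9168, 63.5032 (all ≥ 0, as they must be for A^T A). The largest is λ_max ≈ 63.5032, hence ||A||_2 = sqrt(λ_max) ≈ 7.9689.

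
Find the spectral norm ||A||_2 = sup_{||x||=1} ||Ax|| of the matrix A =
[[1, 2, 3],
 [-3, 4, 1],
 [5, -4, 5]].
||A||_2 ≈ 8.9235 (= sqrt(largest eigenvalue of A^T A))

||A||_2 = sigma_max(A) = sqrt(lambda_max(A^T A)). Form the symmetric matrix M = A^T A =
[[35, -30, 25],
 [-30, 36, -10],
 [25, -10, 35]].
Its characteristic polynomial (trace, sum of principal 2x2 minors, determinant of M give the coefficients) is
  p(λ) = det(λ I - M) = λ^3 - 106λ^2 + 2120λ - 1600.
No integer candidate from the rational root theorem (±divisors of 1600) is a root, so the roots are irrational. The cubic discriminant is Δ = 11166880000 > 0, so there are three distinct real roots. p(0) = -1600 and p(1) = 415 have opposite signs, so a root lies in (0, 1); Newton's method refines it to λ ≈ 0.7853. p(25) = 775 and p(26) = -560 have opposite signs, so a root lies in (25, 26); Newton's method refines it to λ ≈ 25.5859. p(79) = -2627 and p(80) = 1600 have opposite signs, so a root lies in (79, 80); Newton's method refines it to λ ≈ 79.6288. Check (Vieta): the three roots sum to 106, matching tr M = 106.
So the eigenvalues of A^T A are ≈ 0.7853, 25.5859, 79.6288 (all ≥ 0, as they must be for A^T A). The largest is λ_max ≈ 79.6288, hence ||A||_2 = sqrt(λ_max) ≈ 8.9235.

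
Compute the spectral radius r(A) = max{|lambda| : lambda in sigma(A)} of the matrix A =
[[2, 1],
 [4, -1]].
r(A) = 3

The eigenvalues of A are the roots of its characteristic polynomial. With M = A (coefficients from the trace and determinant):
  p(λ) = det(λ I - M) = λ^2 - λ - 6.
For λ^2 - λ - 6 the discriminant is 25. It is a perfect square (5^2), so the roots are rational: λ = (1 ± 5)/2 = 3, -2.
Thus the eigenvalues (to 4 decimals) are 3 (modulus 3); -2 (modulus 2). The spectral radius is the largest modulus: r(A) = 3. (Cross-check: r(A) ≤ ||A||_2 ≈ 4.4966; equality holds whenever A is normal, though it can also hold for some non-normal A.)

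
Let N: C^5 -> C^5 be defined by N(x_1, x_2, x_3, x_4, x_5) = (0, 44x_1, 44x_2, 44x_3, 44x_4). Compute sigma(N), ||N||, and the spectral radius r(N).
sigma(N) = {0}; ||N|| = 44; r(N) = 0. (N is nilpotent with N^5 = 0.)

On C^5, N is a strictly lower-triangular matrix with 44 on the subdiagonal and zeros elsewhere, so its characteristic polynomial is lambda^5 and every eigenvalue is 0: sigma(N) = {0}. For the operator norm, N e_i = 44e_{i+1} for i = 1, ..., 4 and N e_5 = 0, so the singular values of N are 44 (with multiplicity 4) and 0; hence ||N|| = 44. The spectral radius r(N) = max|lambda| = 0. Note ||N|| > r(N) — characteristic of non-normal nilpotent operators. Indeed N^5 = 0.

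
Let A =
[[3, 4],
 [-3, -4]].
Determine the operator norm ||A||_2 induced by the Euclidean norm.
||A||_2 = sqrt(50) ≈ 7.0711 (= sqrt(largest eigenvalue of A^T A))

||A||_2 = sigma_max(A) = sqrt(lambda_max(A^T A)). Form the symmetric matrix M = A^T A =
[[18, 24],
 [24, 32]].
Its characteristic polynomial (trace, determinant of M give the coefficients) is
  p(λ) = det(λ I - M) = λ^2 - 50λ.
For λ^2 - 50λ the discriminant is 2500. It is a perfect square (50^2), so the roots are rational: λ = (50 ± 50)/2 = 50, 0.
So the eigenvalues of A^T A are ≈ 0, 50 (all ≥ 0, as they must be for A^T A). The largest is λ_max = 50, hence ||A||_2 = sqrt(λ_max) = sqrt(50) ≈ 7.0711.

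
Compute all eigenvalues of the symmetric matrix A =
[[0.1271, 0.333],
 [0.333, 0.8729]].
sigma(A) ≈ {0, 1}

A is real symmetric, so its spectrum consists of real eigenvalues. Expanding the characteristic polynomial of the displayed matrix gives
  det(λ I - A) = p(λ) = λ^2 + (-1)λ + (0).
Solving p(λ) = 0 yields eigenvalues ≈ 0, 1. (A is shown rounded to 4 decimals, so these recover the underlying integer eigenvalues to within that precision.)
Verification: the trace of A = 1 equals the sum of eigenvalues 1, and det(A) ≈ 0.0001 matches the eigenvalue product 0.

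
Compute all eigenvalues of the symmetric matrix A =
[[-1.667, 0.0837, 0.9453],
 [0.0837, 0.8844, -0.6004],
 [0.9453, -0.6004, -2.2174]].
sigma(A) ≈ {-3, -1, 1}

A is real symmetric, so its spectrum consists of real eigenvalues. Expanding the characteristic polynomial of the displayed matrix gives
  det(λ I - A) = p(λ) = λ^3 + (3)λ^2 + (-1)λ + (-3).
Solving p(λ) = 0 yields eigenvalues ≈ -3, -1, 1. (A is shown rounded to 4 decimals, so these recover the underlying integer eigenvalues to within that precision.)
Verification: the trace of A = -3 equals the sum of eigenvalues -3, and det(A) ≈ 3.0003 matches the eigenvalue product 3.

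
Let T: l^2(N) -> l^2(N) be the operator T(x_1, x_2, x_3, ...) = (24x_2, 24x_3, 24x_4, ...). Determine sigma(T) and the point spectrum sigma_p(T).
sigma(T) = closed disk {z in C : |z| ≤ 24}; sigma_p(T) = open disk {z in C : |z| < 24}

Note T = 24·V where V is the unit left shift (V x)_k = x_{k+1}; so sigma(T) = 24·sigma(V) and ||T|| = 24||V||. ||T x||^2 = 576sum_{k≥2} |x_k|^2 ≤ 576||x||^2, with equality on {x : x_1 = 0}, so ||T|| = 24. For any lambda with |lambda| < 24, set r = lambda/24 (|r| < 1); the vector x = (1, r, r^2, ...) is in l^2 and satisfies T x = 24(r, r^2, ...) = lambda x, so lambda is an eigenvalue. On the boundary |lambda| = 24 the geometric series diverges, so no l^2 eigenvector exists, but these lambda lie in the approximate point spectrum. Hence sigma(T) is the closed disk of radius 24 and sigma_p(T) is the open disk.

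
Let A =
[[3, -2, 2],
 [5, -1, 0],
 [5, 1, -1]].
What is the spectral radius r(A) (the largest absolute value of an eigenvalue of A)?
r(A) ≈ 3.4949

The eigenvalues of A are the roots of its characteristic polynomial. With M = A (coefficients from the trace, the sum of principal 2x2 minors, and det A):
  p(λ) = det(λ I - M) = λ^3 - λ^2 - 5λ - 13.
No integer candidate from the rational root theorem (±divisors of 13) is a root, so the roots are irrational. The cubic discriminant is Δ = -5260 < 0, so there is one real root and a complex-conjugate pair. p(3) = -10 and p(4) = 15 have opposite signs, so a root lies in (3, 4); Newton's method refines it to λ ≈ 3.4949. Dividing out (λ - (3.4949)) leaves approximately λ^2 + 2.4949λ + 3.7197. For λ^2 + 2.4949λ + 3.7197 the discriminant is -8.6539. It is negative, so the remaining roots are the complex-conjugate pair λ ≈ -1.2475 ± 1.4709i. Their product equals the constant term, so |λ|^2 ≈ 3.7197 and |λ| ≈ 1.9286.
Thus the eigenvalues (to 4 decimals) are 3.4949 (modulus 3.4949); -1.2475 ± 1.4709i (modulus 1.9286). The spectral radius is the largest modulus: r(A) ≈ 3.4949. (Cross-check: r(A) ≤ ||A||_2 ≈ 7.7275; equality holds whenever A is normal, though it can also hold for some non-normal A.)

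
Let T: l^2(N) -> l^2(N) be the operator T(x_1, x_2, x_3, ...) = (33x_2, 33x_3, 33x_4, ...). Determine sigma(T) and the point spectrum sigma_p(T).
sigma(T) = closed disk {z in C : |z| ≤ 33}; sigma_p(T) = open disk {z in C : |z| < 33}

Note T = 33·V where V is the unit left shift (V x)_k = x_{k+1}; so sigma(T) = 33·sigma(V) and ||T|| = 33||V||. ||T x||^2 = 1089sum_{k≥2} |x_k|^2 ≤ 1089||x||^2, with equality on {x : x_1 = 0}, so ||T|| = 33. For any lambda with |lambda| < 33, set r = lambda/33 (|r| < 1); the vector x = (1, r, r^2, ...) is in l^2 and satisfies T x = 33(r, r^2, ...) = lambda x, so lambda is an eigenvalue. On the boundary |lambda| = 33 the geometric series diverges, so no l^2 eigenvector exists, but these lambda lie in the approximate point spectrum. Hence sigma(T) is the closed disk of radius 33 and sigma_p(T) is the open disk.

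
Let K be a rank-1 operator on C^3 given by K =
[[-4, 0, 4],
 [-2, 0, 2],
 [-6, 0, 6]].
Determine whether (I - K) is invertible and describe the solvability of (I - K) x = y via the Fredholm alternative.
(I - K) is invertible (det(I - K) = -1 ≠ 0), so for every y in C^3 the equation (I - K) x = y has a unique solution.

K has rank 1, so it is an outer product K = u v^T: every row of K is a multiple of one row vector. Reading off the entries, u = (2, 1, 3) and v = (-2, 0, 2) (row i of K equals u_i·v^T). A rank-one matrix u v^T satisfies K u = u (v·u) and kills the (2)-dimensional subspace v^⊥, so its characteristic polynomial is lambda^2 (lambda - v·u) with v·u = tr K = 2. Hence the eigenvalues of I - K are 1 (multiplicity 2) and 1 - (2) = -1, so det(I - K) = -1. (Direct check: I - K =
[[5, 0, -4],
 [2, 1, -2],
 [6, 0, -5]]
has determinant -1.) The finite-dimensional Fredholm alternative says: either (I - K) is invertible, or ker(I - K) ≠ {0} and then range(I - K) = ker((I - K)^*)^⊥, with dim ker(I - K) = dim ker((I - K)^*). Since det(I - K) ≠ 0, 1 is not an eigenvalue of K and ker(I - K) = {0}, so we are in the first case: for every y there is a unique x = (I - K)^(-1) y. Explicitly, by the Sherman–Morrison formula, (I - u v^T)^(-1) = I + u v^T/(1 - v·u), i.e. (I - K)^(-1) = I - K.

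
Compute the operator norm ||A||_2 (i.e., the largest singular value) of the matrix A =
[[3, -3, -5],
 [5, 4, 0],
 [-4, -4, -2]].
||A||_2 ≈ 8.6762 (= sqrt(largest eigenvalue of A^T A))

||A||_2 = sigma_max(A) = sqrt(lambda_max(A^T A)). Form the symmetric matrix M = A^T A =
[[50, 27, -7],
 [27, 41, 23],
 [-7, 23, 29]].
Its characteristic polynomial (trace, sum of principal 2x2 minors, determinant of M give the coefficients) is
  p(λ) = det(λ I - M) = λ^3 - 120λ^2 + 3382λ - 1156.
No integer candidate from the rational root theorem (±divisors of 1156) is a root, so the roots are irrational. The cubic discriminant is Δ = 10392235376 > 0, so there are three distinct real roots. p(0) = -1156 and p(1) = 2107 have opposite signs, so a root lies in (0, 1); Newton's method refines it to λ ≈ 0.346. p(44) = 516 and p(45) = -841 have opposite signs, so a root lies in (44, 45); Newton's method refines it to λ ≈ 44.3779. p(75) = -631 and p(76) = 1732 have opposite signs, so a root lies in (75, 76); Newton's method refines it to λ ≈ 75.276. Check (Vieta): the three roots sum to 120, matching tr M = 120.
So the eigenvalues of A^T A are ≈ 0.346, 44.3779, 75.276 (all ≥ 0, as they must be for A^T A). The largest is λ_max ≈ 75.276, hence ||A||_2 = sqrt(λ_max) ≈ 8.6762.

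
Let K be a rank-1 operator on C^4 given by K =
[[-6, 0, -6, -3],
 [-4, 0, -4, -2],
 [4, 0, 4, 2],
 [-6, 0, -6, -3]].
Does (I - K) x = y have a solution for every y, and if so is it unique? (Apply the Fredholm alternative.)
(I - K) is invertible (det(I - K) = 6 ≠ 0), so for every y in C^4 the equation (I - K) x = y has a unique solution.

K has rank 1, so it is an outer product K = u v^T: every row of K is a multiple of one row vector. Reading off the entries, u = (-3, -2, 2, -3) and v = (2, 0, 2, 1) (row i of K equals u_i·v^T). A rank-one matrix u v^T satisfies K u = u (v·u) and kills the (3)-dimensional subspace v^⊥, so its characteristic polynomial is lambda^3 (lambda - v·u) with v·u = tr K = -5. Hence the eigenvalues of I - K are 1 (multiplicity 3) and 1 - (-5) = 6, so det(I - K) = 6. (Direct check: I - K =
[[7, 0, 6, 3],
 [4, 1, 4, 2],
 [-4, 0, -3, -2],
 [6, 0, 6, 4]]
has determinant 6.) The finite-dimensional Fredholm alternative says: either (I - K) is invertible, or ker(I - K) ≠ {0} and then range(I - K) = ker((I - K)^*)^⊥, with dim ker(I - K) = dim ker((I - K)^*). Since det(I - K) ≠ 0, 1 is not an eigenvalue of K and ker(I - K) = {0}, so we are in the first case: for every y there is a unique x = (I - K)^(-1) y. Explicitly, by the Sherman–Morrison formula, (I - u v^T)^(-1) = I + u v^T/(1 - v·u), i.e. (I - K)^(-1) = I + K/(6).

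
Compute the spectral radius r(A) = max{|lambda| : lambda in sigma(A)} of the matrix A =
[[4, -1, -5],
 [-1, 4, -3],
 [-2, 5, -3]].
r(A) ≈ 5.5273

The eigenvalues of A are the roots of its characteristic polynomial. With M = A (coefficients from the trace, the sum of principal 2x2 minors, and det A):
  p(λ) = det(λ I - M) = λ^3 - 5λ^2 - 4λ + 6.
No integer candidate from the rational root theorem (±divisors of 6) is a root, so the roots are irrational. The cubic discriminant is Δ = 4844 > 0, so there are three distinct real roots. p(-2) = -14 and p(-1) = 4 have opposite signs, so a root lies in (-2, -1); Newton's method refines it to λ ≈ -1.3384. p(0) = 6 and p(1) = -2 have opposite signs, so a root lies in (0, 1); Newton's method refines it to λ ≈ 0.8111. p(5) = -14 and p(6) = 18 have opposite signs, so a root lies in (5, 6); Newton's method refines it to λ ≈ 5.5273. Check (Vieta): the three roots sum to 5, matching tr M = 5.
Thus the eigenvalues (to 4 decimals) are -1.3384 (modulus 1.3384); 0.8111 (modulus 0.8111); 5.5273 (modulus 5.5273). The spectral radius is the largest modulus: r(A) ≈ 5.5273. (Cross-check: r(A) ≤ ||A||_2 ≈ 8.0714; equality holds whenever A is normal, though it can also hold for some non-normal A.)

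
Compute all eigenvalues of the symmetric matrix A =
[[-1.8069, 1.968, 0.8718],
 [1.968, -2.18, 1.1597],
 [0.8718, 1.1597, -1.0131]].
sigma(A) ≈ {-4, -2, 1}

A is real symmetric, so its spectrum consists of real eigenvalues. Expanding the characteristic polynomial of the displayed matrix gives
  det(λ I - A) = p(λ) = λ^3 + (5)λ^2 + (2)λ + (-8).
Solving p(λ) = 0 yields eigenvalues ≈ -4, -2, 1. (A is shown rounded to 4 decimals, so these recover the underlying integer eigenvalues to within that precision.)
Verification: the trace of A = -5 equals the sum of eigenvalues -5, and det(A) ≈ 7.9995 matches the eigenvalue product 8.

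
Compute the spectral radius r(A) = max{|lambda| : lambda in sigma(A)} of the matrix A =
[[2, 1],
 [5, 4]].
r(A) = (6 + sqrt(24))/2 ≈ 5.4495

The eigenvalues of A are the roots of its characteristic polynomial. With M = A (coefficients from the trace and determinant):
  p(λ) = det(λ I - M) = λ^2 - 6λ + 3.
For λ^2 - 6λ + 3 the discriminant is 24. It is nonnegative but not a perfect square, so the roots are real and irrational: λ = (6 ± sqrt(24))/2 ≈ 5.4495, 0.5505.
Thus the eigenvalues (to 4 decimals) are 5.4495 (modulus 5.4495); 0.5505 (modulus 0.5505). The spectral radius is the largest modulus: r(A) = (6 + sqrt(24))/2 ≈ 5.4495. (Cross-check: r(A) ≤ ||A||_2 ≈ 6.7678; equality holds whenever A is normal, though it can also hold for some non-normal A.)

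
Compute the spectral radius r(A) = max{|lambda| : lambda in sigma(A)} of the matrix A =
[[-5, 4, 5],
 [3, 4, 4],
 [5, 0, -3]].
r(A) ≈ 9.0424

The eigenvalues of A are the roots of its characteristic polynomial. With M = A (coefficients from the trace, the sum of principal 2x2 minors, and det A):
  p(λ) = det(λ I - M) = λ^3 + 4λ^2 - 54λ - 76.
No integer candidate from the rational root theorem (±divisors of 76) is a root, so the roots are irrational. The cubic discriminant is Δ = 835504 > 0, so there are three distinct real roots. p(-10) = -136 and p(-9) = 5 have opposite signs, so a root lies in (-10, -9); Newton's method refines it to λ ≈ -9.0424. p(-2) = 40 and p(-1) = -19 have opposite signs, so a root lies in (-2, -1); Newton's method refines it to λ ≈ -1.3208. p(6) = -40 and p(7) = 85 have opposite signs, so a root lies in (6, 7); Newton's method refines it to λ ≈ 6.3632. Check (Vieta): the three roots sum to -4, matching tr M = -4.
Thus the eigenvalues (to 4 decimals) are -9.0424 (modulus 9.0424); -1.3208 (modulus 1.3208); 6.3632 (modulus 6.3632). The spectral radius is the largest modulus: r(A) ≈ 9.0424. (Cross-check: r(A) ≤ ||A||_2 ≈ 9.8802; equality holds whenever A is normal, though it can also hold for some non-normal A.)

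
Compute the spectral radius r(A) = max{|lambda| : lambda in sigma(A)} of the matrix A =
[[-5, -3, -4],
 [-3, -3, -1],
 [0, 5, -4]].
r(A) ≈ 6.7773

The eigenvalues of A are the roots of its characteristic polynomial. With M = A (coefficients from the trace, the sum of principal 2x2 minors, and det A):
  p(λ) = det(λ I - M) = λ^3 + 12λ^2 + 43λ - 11.
No integer candidate from the rational root theorem (±divisors of 11) is a root, so the roots are irrational. The cubic discriminant is Δ = -81175 < 0, so there is one real root and a complex-conjugate pair. p(0) = -11 and p(1) = 45 have opposite signs, so a root lies in (0, 1); Newton's method refines it to λ ≈ 0.2395. Dividing out (λ - (0.2395)) leaves approximately λ^2 + 12.2395λ + 45.9312. For λ^2 + 12.2395λ + 45.9312 the discriminant is -33.9198. It is negative, so the remaining roots are the complex-conjugate pair λ ≈ -6.1197 ± 2.912i. Their product equals the constant term, so |λ|^2 ≈ 45.9312 and |λ| ≈ 6.7773.
Thus the eigenvalues (to 4 decimals) are 0.2395 (modulus 0.2395); -6.1197 ± 2.912i (modulus 6.7773). The spectral radius is the largest modulus: r(A) ≈ 6.7773. (Cross-check: r(A) ≤ ||A||_2 ≈ 8.2098; equality holds whenever A is normal, though it can also hold for some non-normal A.)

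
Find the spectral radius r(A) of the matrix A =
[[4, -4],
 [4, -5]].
r(A) = (1 + sqrt(17))/2 ≈ 2.5616

The eigenvalues of A are the roots of its characteristic polynomial. With M = A (coefficients from the trace and determinant):
  p(λ) = det(λ I - M) = λ^2 + λ - 4.
For λ^2 + λ - 4 the discriminant is 17. It is nonnegative but not a perfect square, so the roots are real and irrational: λ = (-1 ± sqrt(17))/2 ≈ 1.5616, -2.5616.
Thus the eigenvalues (to 4 decimals) are 1.5616 (modulus 1.5616); -2.5616 (modulus 2.5616). The spectral radius is the largest modulus: r(A) = (1 + sqrt(17))/2 ≈ 2.5616. (Cross-check: r(A) ≤ ||A||_2 ≈ 8.5311; equality holds whenever A is normal, though it can also hold for some non-normal A.)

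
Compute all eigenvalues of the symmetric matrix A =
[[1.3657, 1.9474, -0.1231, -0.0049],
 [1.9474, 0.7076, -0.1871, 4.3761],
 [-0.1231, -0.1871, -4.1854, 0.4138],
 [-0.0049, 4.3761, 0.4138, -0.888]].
sigma(A) ≈ {-5, -4, 1, 5}

A is real symmetric, so its spectrum consists of real eigenvalues. Expanding the characteristic polynomial of the displayed matrix gives
  det(λ I - A) = p(λ) = λ^4 + (3)λ^3 + (-29)λ^2 + (-75.0012)λ + (99.9983).
Solving p(λ) = 0 yields eigenvalues ≈ -5, -4, 1, 5. (A is shown rounded to 4 decimals, so these recover the underlying integer eigenvalues to within that precision.)
Verification: the trace of A = -3 equals the sum of eigenvalues -3, and det(A) ≈ 99.9983 matches the eigenvalue product 100.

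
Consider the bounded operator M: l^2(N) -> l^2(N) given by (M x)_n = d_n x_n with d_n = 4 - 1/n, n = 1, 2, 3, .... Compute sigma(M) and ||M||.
sigma(M) = {4 - 1/n : n ≥ 1} ∪ {4}; ||M|| = 4

A bounded diagonal operator on l^2 with diagonal entries d_n has spectrum equal to the closure of {d_n : n ≥ 1}: every d_n is an eigenvalue (with eigenvector e_n), so {d_n} ⊂ sigma(M); the spectrum is closed, so its closure is too; and for lambda not in the closure, (M - lambda I) has bounded inverse (the diagonal entries 1/(d_n - lambda) are bounded). For our sequence d_n = 4 - 1/n, n = 1, 2, 3, ...:
  - {d_n} = {4 - 1/n : n ≥ 1}; the only limit point is 4
  - closure = {4 - 1/n : n ≥ 1} ∪ {4}
For the norm: a diagonal operator has ||M|| = sup_n |d_n|. Here d_n = 4 - 1/n increases monotonically from d_1 = 3 toward 4, with all terms in [3, 4); so sup_n |d_n| = 4 (the supremum is the limit, not attained). So ||M|| = 4.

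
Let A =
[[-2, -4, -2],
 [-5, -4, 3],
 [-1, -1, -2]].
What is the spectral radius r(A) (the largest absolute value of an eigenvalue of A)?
r(A) ≈ 7.3448

The eigenvalues of A are the roots of its characteristic polynomial. With M = A (coefficients from the trace, the sum of principal 2x2 minors, and det A):
  p(λ) = det(λ I - M) = λ^3 + 8λ^2 + λ - 28.
No integer candidate from the rational root theorem (±divisors of 28) is a root, so the roots are irrational. The cubic discriminant is Δ = 32204 > 0, so there are three distinct real roots. p(-8) = -36 and p(-7) = 14 have opposite signs, so a root lies in (-8, -7); Newton's method refines it to λ ≈ -7.3448. p(-3) = 14 and p(-2) = -6 have opposite signs, so a root lies in (-3, -2); Newton's method refines it to λ ≈ -2.3074. p(1) = -18 and p(2) = 14 have opposite signs, so a root lies in (1, 2); Newton's method refines it to λ ≈ 1.6522. Check (Vieta): the three roots sum to -8, matching tr M = -8.
Thus the eigenvalues (to 4 decimals) are -7.3448 (modulus 7.3448); -2.3074 (modulus 2.3074); 1.6522 (modulus 1.6522). The spectral radius is the largest modulus: r(A) ≈ 7.3448. (Cross-check: r(A) ≤ ||A||_2 ≈ 7.8648; equality holds whenever A is normal, though it can also hold for some non-normal A.)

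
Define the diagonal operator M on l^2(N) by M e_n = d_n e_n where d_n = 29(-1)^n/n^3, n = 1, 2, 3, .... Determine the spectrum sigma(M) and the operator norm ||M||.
sigma(M) = {29(-1)^n/n^3 : n ≥ 1} ∪ {0}; ||M|| = 29

A bounded diagonal operator on l^2 with diagonal entries d_n has spectrum equal to the closure of {d_n : n ≥ 1}: every d_n is an eigenvalue (with eigenvector e_n), so {d_n} ⊂ sigma(M); the spectrum is closed, so its closure is too; and for lambda not in the closure, (M - lambda I) has bounded inverse (the diagonal entries 1/(d_n - lambda) are bounded). For our sequence d_n = 29(-1)^n/n^3, n = 1, 2, 3, ...:
  - {d_n} = {29(-1)^n/n^3 : n ≥ 1}; the only limit point is 0
  - closure = {29(-1)^n/n^3 : n ≥ 1} ∪ {0}
For the norm: a diagonal operator has ||M|| = sup_n |d_n|. Here |d_n| = 29/n^3 is decreasing, so sup_n |d_n| = |d_1| = 29. So ||M|| = 29.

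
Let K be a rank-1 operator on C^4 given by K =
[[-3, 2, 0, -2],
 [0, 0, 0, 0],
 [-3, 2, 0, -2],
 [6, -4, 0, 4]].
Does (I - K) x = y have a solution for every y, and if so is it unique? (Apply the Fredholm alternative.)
(I - K) is singular (det(I - K) = 0, i.e. 1 ∈ sigma(K)). (I - K) x = y is solvable iff y ⊥ ker((I - K)^*) = span{(-3, 2, 0, -2)}, i.e. iff -3y_1 + 2y_2 - 2y_4 = 0. When solvable, the solutions are x = y + c·(1, 0, 1, -2), c arbitrary (ker(I - K) = span{(1, 0, 1, -2)}, dimension 1).

K has rank 1, so it is an outer product K = u v^T: every row of K is a multiple of one row vector. Reading off the entries, u = (1, 0, 1, -2) and v = (-3, 2, 0, -2) (row i of K equals u_i·v^T). A rank-one matrix u v^T satisfies K u = u (v·u) and kills the (3)-dimensional subspace v^⊥, so its characteristic polynomial is lambda^3 (lambda - v·u) with v·u = tr K = 1. Hence the eigenvalues of I - K are 1 (multiplicity 3) and 1 - (1) = 0, so det(I - K) = 0. (Direct check: I - K =
[[4, -2, 0, 2],
 [0, 1, 0, 0],
 [3, -2, 1, 2],
 [-6, 4, 0, -3]]
has determinant 0.) So 1 is an eigenvalue of K and (I - K) is not invertible. The finite-dimensional Fredholm alternative says: either (I - K) is invertible, or ker(I - K) ≠ {0} and then range(I - K) = ker((I - K)^*)^⊥, with dim ker(I - K) = dim ker((I - K)^*). We are in the second case, so we need both kernels. Kernel of I - K: (I - K) u = u - u (v·u) = u - u = 0, so ker(I - K) = span{u} = span{(1, 0, 1, -2)} (it is exactly 1-dimensional because rank(I - K) = 3). Kernel of the adjoint: K is real, so (I - K)^* = I - K^T = I - v u^T, and (I - v u^T) v = v - v (u·v) = 0; hence ker((I - K)^*) = span{v} = span{(-3, 2, 0, -2)}. Therefore (I - K) x = y is solvable iff <y, v> = 0, i.e. iff -3y_1 + 2y_2 - 2y_4 = 0. When this holds, K y = u (v·y) = 0, so (I - K) y = y and x = y is a particular solution; the full solution set is the line x = y + c·u = y + c·(1, 0, 1, -2), c ∈ C.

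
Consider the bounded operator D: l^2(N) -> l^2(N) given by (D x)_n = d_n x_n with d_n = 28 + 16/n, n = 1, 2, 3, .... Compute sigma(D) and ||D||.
sigma(D) = {28 + 16/n : n ≥ 1} ∪ {28}; ||D|| = 44

A bounded diagonal operator on l^2 with diagonal entries d_n has spectrum equal to the closure of {d_n : n ≥ 1}: every d_n is an eigenvalue (with eigenvector e_n), so {d_n} ⊂ sigma(D); the spectrum is closed, so its closure is too; and for lambda not in the closure, (D - lambda I) has bounded inverse (the diagonal entries 1/(d_n - lambda) are bounded). For our sequence d_n = 28 + 16/n, n = 1, 2, 3, ...:
  - {d_n} = {28 + 16/n : n ≥ 1}; the only limit point is 28
  - closure = {28 + 16/n : n ≥ 1} ∪ {28}
For the norm: a diagonal operator has ||D|| = sup_n |d_n|. Here d_n = 28 + 16/n is positive and decreasing, so sup_n |d_n| = d_1 = 28 + 16 = 44. So ||D|| = 44.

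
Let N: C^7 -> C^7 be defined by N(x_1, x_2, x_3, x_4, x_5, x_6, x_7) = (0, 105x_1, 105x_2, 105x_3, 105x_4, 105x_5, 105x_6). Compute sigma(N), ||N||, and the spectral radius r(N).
sigma(N) = {0}; ||N|| = 105; r(N) = 0. (N is nilpotent with N^7 = 0.)

On C^7, N is a strictly lower-triangular matrix with 105 on the subdiagonal and zeros elsewhere, so its characteristic polynomial is lambda^7 and every eigenvalue is 0: sigma(N) = {0}. For the operator norm, N e_i = 105e_{i+1} for i = 1, ..., 6 and N e_7 = 0, so the singular values of N are 105 (with multiplicity 6) and 0; hence ||N|| = 105. The spectral radius r(N) = max|lambda| = 0. Note ||N|| > r(N) — characteristic of non-normal nilpotent operators. Indeed N^7 = 0.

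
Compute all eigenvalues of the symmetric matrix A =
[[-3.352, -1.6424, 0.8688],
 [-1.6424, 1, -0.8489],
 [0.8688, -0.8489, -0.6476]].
sigma(A) ≈ {-4, -1, 2}

A is real symmetric, so its spectrum consists of real eigenvalues. Expanding the characteristic polynomial of the displayed matrix gives
  det(λ I - A) = p(λ) = λ^3 + (3)λ^2 + (-6)λ + (-8).
Solving p(λ) = 0 yields eigenvalues ≈ -4, -1, 2. (A is shown rounded to 4 decimals, so these recover the underlying integer eigenvalues to within that precision.)
Verification: the trace of A = -3 equals the sum of eigenvalues -3, and det(A) ≈ 8.0004 matches the eigenvalue product 8.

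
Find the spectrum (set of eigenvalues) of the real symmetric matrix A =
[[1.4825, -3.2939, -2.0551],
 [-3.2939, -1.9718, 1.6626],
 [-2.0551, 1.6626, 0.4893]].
sigma(A) ≈ {-4, -1, 5}

A is real symmetric, so its spectrum consists of real eigenvalues. Expanding the characteristic polynomial of the displayed matrix gives
  det(λ I - A) = p(λ) = λ^3 + (0)λ^2 + (-21)λ + (-20).
Solving p(λ) = 0 yields eigenvalues ≈ -4, -1, 5. (A is shown rounded to 4 decimals, so these recover the underlying integer eigenvalues to within that precision.)
Verification: the trace of A = 0 equals the sum of eigenvalues 0, and det(A) ≈ 19.9999 matches the eigenvalue product 20.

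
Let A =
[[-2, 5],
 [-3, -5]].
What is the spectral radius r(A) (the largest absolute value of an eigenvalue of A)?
r(A) = 5

The eigenvalues of A are the roots of its characteristic polynomial. With M = A (coefficients from the trace and determinant):
  p(λ) = det(λ I - M) = λ^2 + 7λ + 25.
For λ^2 + 7λ + 25 the discriminant is -51. It is negative, so the roots are the complex-conjugate pair λ = -7/2 ± (sqrt(51)/2) i ≈ -3.5 ± 3.5707i. For a conjugate pair the product of the roots equals the constant term, so |λ|^2 = 25 and |λ| = sqrt(25) = 5.
Thus the eigenvalues (to 4 decimals) are -3.5 ± 3.5707i (modulus 5). The spectral radius is the largest modulus: r(A) = 5. (Cross-check: r(A) ≤ ||A||_2 ≈ 7.1178; equality holds whenever A is normal, though it can also hold for some non-normal A.)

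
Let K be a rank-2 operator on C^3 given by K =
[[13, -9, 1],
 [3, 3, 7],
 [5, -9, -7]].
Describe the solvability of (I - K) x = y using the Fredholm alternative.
(I - K) is invertible (det(I - K) = 4 ≠ 0), so for every y in C^3 the equation (I - K) x = y has a unique solution.

K has rank 2 and factors as K = U V^T = u1 v1^T + u2 v2^T with u1 = (3, -1, 3), v1 = (3, -3, -1), u2 = (-2, -3, 2), v2 = (-2, 0, -2) (multiplying out reproduces the displayed K). The nonzero eigenvalues of U V^T coincide with those of the 2 x 2 matrix G = V^T U = [[v1·u1, v1·u2], [v2·u1, v2·u2]] = [[9, 1], [-12, 0]], and by the Sylvester determinant identity det(I_3 - U V^T) = det(I_2 - V^T U) = det([[-8, -1], [12, 1]]) = (-8)(1) - (-1)(12) = 4. (Direct check: I - K =
[[-12, 9, -1],
 [-3, -2, -7],
 [-5, 9, 8]]
has determinant 4.) The finite-dimensional Fredholm alternative says: either (I - K) is invertible, or ker(I - K) ≠ {0} and then range(I - K) = ker((I - K)^*)^⊥, with dim ker(I - K) = dim ker((I - K)^*). Since det(I - K) ≠ 0, 1 is not an eigenvalue of K and ker(I - K) = {0}, so we are in the first case: for every y there is a unique x = (I - K)^(-1) y. (Explicitly, by the Woodbury identity, (I - U V^T)^(-1) = I + U (I_2 - G)^(-1) V^T.)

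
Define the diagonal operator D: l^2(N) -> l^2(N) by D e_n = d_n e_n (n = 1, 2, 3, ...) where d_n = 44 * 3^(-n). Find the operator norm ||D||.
||D|| = 44/3 (attained at n = 1)

For D diagonal, ||D|| = sup_n |d_n|. The sequence d_n = 44 * 3^(-n) is positive and strictly decreasing (ratio 3^(-1) < 1), so the supremum is d_1 = 44/3. Hence ||D|| = 44/3.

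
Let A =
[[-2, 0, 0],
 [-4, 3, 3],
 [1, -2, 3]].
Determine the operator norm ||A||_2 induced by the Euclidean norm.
||A||_2 ≈ 6.008 (= sqrt(largest eigenvalue of A^T A))

||A||_2 = sigma_max(A) = sqrt(lambda_max(A^T A)). Form the symmetric matrix M = A^T A =
[[21, -14, -9],
 [-14, 13, 3],
 [-9, 3, 18]].
Its characteristic polynomial (trace, sum of principal 2x2 minors, determinant of M give the coefficients) is
  p(λ) = det(λ I - M) = λ^3 - 52λ^2 + 599λ - 900.
No integer candidate from the rational root theorem (±divisors of 900) is a root, so the roots are irrational. The cubic discriminant is Δ = 87049508 > 0, so there are three distinct real roots. p(1) = -352 and p(2) = 98 have opposite signs, so a root lies in (1, 2); Newton's method refines it to λ ≈ 1.7633. p(14) = 38 and p(15) = -240 have opposite signs, so a root lies in (14, 15); Newton's method refines it to λ ≈ 14.1405. p(36) = -72 and p(37) = 728 have opposite signs, so a root lies in (36, 37); Newton's method refines it to λ ≈ 36.0962. Check (Vieta): the three roots sum to 52, matching tr M = 52.
So the eigenvalues of A^T A are ≈ 1.7633, 14.1405, 36.0962 (all ≥ 0, as they must be for A^T A). The largest is λ_max ≈ 36.0962, hence ||A||_2 = sqrt(λ_max) ≈ 6.008.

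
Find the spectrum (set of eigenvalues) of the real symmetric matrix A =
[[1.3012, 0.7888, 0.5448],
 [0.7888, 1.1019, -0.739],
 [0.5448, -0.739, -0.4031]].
sigma(A) ≈ {-1, 1, 2}

A is real symmetric, so its spectrum consists of real eigenvalues. Expanding the characteristic polynomial of the displayed matrix gives
  det(λ I - A) = p(λ) = λ^3 + (-2)λ^2 + (-1)λ + (2).
Solving p(λ) = 0 yields eigenvalues ≈ -1, 1, 2. (A is shown rounded to 4 decimals, so these recover the underlying integer eigenvalues to within that precision.)
Verification: the trace of A = 2 equals the sum of eigenvalues 2, and det(A) ≈ -2.0000 matches the eigenvalue product -2.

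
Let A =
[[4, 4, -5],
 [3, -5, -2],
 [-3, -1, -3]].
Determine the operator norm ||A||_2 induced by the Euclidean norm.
||A||_2 ≈ 7.5647 (= sqrt(largest eigenvalue of A^T A))

||A||_2 = sigma_max(A) = sqrt(lambda_max(A^T A)). Form the symmetric matrix M = A^T A =
[[34, 4, -17],
 [4, 42, -7],
 [-17, -7, 38]].
Its characteristic polynomial (trace, sum of principal 2x2 minors, determinant of M give the coefficients) is
  p(λ) = det(λ I - M) = λ^3 - 114λ^2 + 3962λ - 40804.
No integer candidate from the rational root theorem (±divisors of 40804) is a root, so the roots are irrational. The cubic discriminant is Δ = 202610272 > 0, so there are three distinct real roots. p(18) = -592 and p(19) = 179 have opposite signs, so a root lies in (18, 19); Newton's method refines it to λ ≈ 18.7538. p(38) = 8 and p(39) = -361 have opposite signs, so a root lies in (38, 39); Newton's method refines it to λ ≈ 38.0216. p(57) = -163 and p(58) = 608 have opposite signs, so a root lies in (57, 58); Newton's method refines it to λ ≈ 57.2246. Check (Vieta): the three roots sum to 114, matching tr M = 114.
So the eigenvalues of A^T A are ≈ 18.7538, 38.0216, 57.2246 (all ≥ 0, as they must be for A^T A). The largest is λ_max ≈ 57.2246, hence ||A||_2 = sqrt(λ_max) ≈ 7.5647.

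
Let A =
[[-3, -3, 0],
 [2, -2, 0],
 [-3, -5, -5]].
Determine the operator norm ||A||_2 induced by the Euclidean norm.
||A||_2 ≈ 8.383 (= sqrt(largest eigenvalue of A^T A))

||A||_2 = sigma_max(A) = sqrt(lambda_max(A^T A)). Form the symmetric matrix M = A^T A =
[[22, 20, 15],
 [20, 38, 25],
 [15, 25, 25]].
Its characteristic polynomial (trace, sum of principal 2x2 minors, determinant of M give the coefficients) is
  p(λ) = det(λ I - M) = λ^3 - 85λ^2 + 1086λ - 3600.
No integer candidate from the rational root theorem (±divisors of 3600) is a root, so the roots are irrational. The cubic discriminant is Δ = 186207876 > 0, so there are three distinct real roots. p(5) = -170 and p(6) = 72 have opposite signs, so a root lies in (5, 6); Newton's method refines it to λ ≈ 5.6372. p(9) = 18 and p(10) = -240 have opposite signs, so a root lies in (9, 10); Newton's method refines it to λ ≈ 9.0874. p(70) = -1080 and p(71) = 2932 have opposite signs, so a root lies in (70, 71); Newton's method refines it to λ ≈ 70.2755. Check (Vieta): the three roots sum to 85, matching tr M = 85.
So the eigenvalues of A^T A are ≈ 5.6372, 9.0874, 70.2755 (all ≥ 0, as they must be for A^T A). The largest is λ_max ≈ 70.2755, hence ||A||_2 = sqrt(λ_max) ≈ 8.383.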